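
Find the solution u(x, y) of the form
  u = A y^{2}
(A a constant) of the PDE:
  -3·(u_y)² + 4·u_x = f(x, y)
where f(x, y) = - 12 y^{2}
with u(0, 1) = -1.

Answer: u(x, y) = - y^{2}

Derivation:
Substitute the ansatz u = A y^{2} into the left-hand side.
Derivatives of the ansatz:
  u_y = 2 A y
  u_x = 0
Term by term:
  -3·(u_y)² = - 12 A^{2} y^{2}
  4·u_x = 0
So the left-hand side equals
  - 12 A^{2} y^{2}
This must equal f(x, y) = - 12 y^{2} identically.
Matching coefficients of the independent functions:
  [y^{2}]:  - 12 A^{2} = -12
These equations allow (A) = (-1) or (1).
Impose the point condition(s):
  u(0, 1) = -1  ⟹  A = -1
Only A = -1 satisfies everything.
Hence u(x, y) = - y^{2}.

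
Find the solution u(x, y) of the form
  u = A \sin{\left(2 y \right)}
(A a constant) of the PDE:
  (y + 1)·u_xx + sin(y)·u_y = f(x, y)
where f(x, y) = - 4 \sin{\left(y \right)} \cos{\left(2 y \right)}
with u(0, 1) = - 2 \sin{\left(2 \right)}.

Substitute the ansatz u = A \sin{\left(2 y \right)} into the left-hand side.
Derivatives of the ansatz:
  u_xx = 0
  u_y = 2 A \cos{\left(2 y \right)}
Term by term:
  (y + 1)·u_xx = 0
  sin(y)·u_y = 2 A \sin{\left(y \right)} \cos{\left(2 y \right)}
So the left-hand side equals
  2 A \sin{\left(y \right)} \cos{\left(2 y \right)}
This must equal f(x, y) = - 4 \sin{\left(y \right)} \cos{\left(2 y \right)} identically.
Matching coefficients of the independent functions:
  [\sin{\left(y \right)} \cos{\left(2 y \right)}]:  2 A = -4
Solving: A = -2.
Check against the point condition:
  u(0, 1) = - 2 \sin{\left(2 \right)}  ⟹  A \sin{\left(2 \right)} = - 2 \sin{\left(2 \right)}  ✓
Hence u(x, y) = - 2 \sin{\left(2 y \right)}.

Answer: u(x, y) = - 2 \sin{\left(2 y \right)}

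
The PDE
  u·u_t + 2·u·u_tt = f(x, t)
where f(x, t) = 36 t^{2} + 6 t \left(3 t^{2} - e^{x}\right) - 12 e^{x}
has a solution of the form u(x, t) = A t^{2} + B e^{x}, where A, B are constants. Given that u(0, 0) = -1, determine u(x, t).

Substitute the ansatz u = A t^{2} + B e^{x} into the left-hand side.
Derivatives of the ansatz:
  u_t = 2 A t
  u_tt = 2 A
Term by term:
  u·u_t = 2 A^{2} t^{3} + 2 A B t e^{x}
  2·u·u_tt = 4 A^{2} t^{2} + 4 A B e^{x}
So the left-hand side equals
  2 A^{2} t^{3} + 4 A^{2} t^{2} + 2 A B t e^{x} + 4 A B e^{x}
This must equal f(x, t) identically; expanded, f = 18 t^{3} + 36 t^{2} - 6 t e^{x} - 12 e^{x}.
Matching coefficients of the independent functions:
  [t^{2}]:  4 A^{2} = 36
  [t^{3}]:  2 A^{2} = 18
  [t e^{x}]:  2 A B = -6
  [e^{x}]:  4 A B = -12
These equations allow (A, B) = (-3, 1) or (3, -1).
Impose the point condition(s):
  u(0, 0) = -1  ⟹  B = -1
Only A = 3, B = -1 satisfies everything.
Hence u(x, t) = 3 t^{2} - e^{x}.

Answer: u(x, t) = 3 t^{2} - e^{x}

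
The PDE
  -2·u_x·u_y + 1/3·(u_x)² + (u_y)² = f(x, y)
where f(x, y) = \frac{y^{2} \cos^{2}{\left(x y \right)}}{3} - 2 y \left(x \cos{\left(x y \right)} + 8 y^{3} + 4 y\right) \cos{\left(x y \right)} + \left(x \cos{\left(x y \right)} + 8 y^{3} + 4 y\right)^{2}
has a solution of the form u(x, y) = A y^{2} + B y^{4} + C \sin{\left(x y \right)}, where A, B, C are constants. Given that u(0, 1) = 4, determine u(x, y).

Answer: u(x, y) = 2 y^{4} + 2 y^{2} + \sin{\left(x y \right)}

Derivation:
Substitute the ansatz u = A y^{2} + B y^{4} + C \sin{\left(x y \right)} into the left-hand side.
Derivatives of the ansatz:
  u_x = C y \cos{\left(x y \right)}
  u_y = 2 A y + 4 B y^{3} + C x \cos{\left(x y \right)}
Term by term:
  -2·u_x·u_y = - 4 A C y^{2} \cos{\left(x y \right)} - 8 B C y^{4} \cos{\left(x y \right)} - 2 C^{2} x y \cos^{2}{\left(x y \right)}
  1/3·(u_x)² = \frac{C^{2} y^{2} \cos^{2}{\left(x y \right)}}{3}
  (u_y)² = 4 A^{2} y^{2} + 16 A B y^{4} + 4 A C x y \cos{\left(x y \right)} + 16 B^{2} y^{6} + 8 B C x y^{3} \cos{\left(x y \right)} + C^{2} x^{2} \cos^{2}{\left(x y \right)}
So the left-hand side equals
  4 A^{2} y^{2} + 16 A B y^{4} + 4 A C x y \cos{\left(x y \right)} - 4 A C y^{2} \cos{\left(x y \right)} + 16 B^{2} y^{6} + 8 B C x y^{3} \cos{\left(x y \right)} - 8 B C y^{4} \cos{\left(x y \right)} + C^{2} x^{2} \cos^{2}{\left(x y \right)} - 2 C^{2} x y \cos^{2}{\left(x y \right)} + \frac{C^{2} y^{2} \cos^{2}{\left(x y \right)}}{3}
This must equal f(x, y) identically; expanded, f = x^{2} \cos^{2}{\left(x y \right)} + 16 x y^{3} \cos{\left(x y \right)} - 2 x y \cos^{2}{\left(x y \right)} + 8 x y \cos{\left(x y \right)} + 64 y^{6} - 16 y^{4} \cos{\left(x y \right)} + 64 y^{4} + \frac{y^{2} \cos^{2}{\left(x y \right)}}{3} - 8 y^{2} \cos{\left(x y \right)} + 16 y^{2}.
Matching coefficients of the independent functions:
  [y^{2}]:  4 A^{2} = 16
  [y^{4}]:  16 A B = 64
  [y^{6}]:  16 B^{2} = 64
  [x^{2} \cos^{2}{\left(x y \right)}]:  C^{2} = 1
  [y^{2} \cos{\left(x y \right)}]:  - 4 A C = -8
  [y^{2} \cos^{2}{\left(x y \right)}]:  \frac{C^{2}}{3} = \frac{1}{3}
  [y^{4} \cos{\left(x y \right)}]:  - 8 B C = -16
  [x y \cos{\left(x y \right)}]:  4 A C = 8
  [x y \cos^{2}{\left(x y \right)}]:  - 2 C^{2} = -2
  [x y^{3} \cos{\left(x y \right)}]:  8 B C = 16
These equations allow (A, B, C) = (-2, -2, -1) or (2, 2, 1).
Impose the point condition(s):
  u(0, 1) = 4  ⟹  A + B = 4
Only A = 2, B = 2, C = 1 satisfies everything.
Hence u(x, y) = 2 y^{4} + 2 y^{2} + \sin{\left(x y \right)}.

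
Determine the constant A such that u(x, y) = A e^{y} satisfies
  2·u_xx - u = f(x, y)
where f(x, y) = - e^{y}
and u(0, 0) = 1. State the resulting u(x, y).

Substitute the ansatz u = A e^{y} into the left-hand side.
Derivatives of the ansatz:
  u_xx = 0
Term by term:
  2·u_xx = 0
  -u = - A e^{y}
So the left-hand side equals
  - A e^{y}
This must equal f(x, y) = - e^{y} identically.
Matching coefficients of the independent functions:
  [e^{y}]:  - A = -1
Solving: A = 1.
Check against the point condition:
  u(0, 0) = 1  ⟹  A = 1  ✓
Hence u(x, y) = e^{y}.

Answer: u(x, y) = e^{y}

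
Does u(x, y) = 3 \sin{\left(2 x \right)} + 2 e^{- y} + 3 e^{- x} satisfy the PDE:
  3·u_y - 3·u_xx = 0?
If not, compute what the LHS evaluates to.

Evaluate each term of the left-hand side for u = 3 \sin{\left(2 x \right)} + 2 e^{- y} + 3 e^{- x}.
Derivatives:
  u_y = - 2 e^{- y}
  u_xx = - 12 \sin{\left(2 x \right)} + 3 e^{- x}
Terms:
  3·u_y = - 6 e^{- y}
  -3·u_xx = 36 \sin{\left(2 x \right)} - 9 e^{- x}
Sum: LHS = 36 \sin{\left(2 x \right)} - 6 e^{- y} - 9 e^{- x}
Given right-hand side: 0. Difference LHS − RHS = 36 \sin{\left(2 x \right)} - 6 e^{- y} - 9 e^{- x} ≠ 0, so u is not a solution.

Answer: No, the LHS evaluates to 36 \sin{\left(2 x \right)} - 6 e^{- y} - 9 e^{- x}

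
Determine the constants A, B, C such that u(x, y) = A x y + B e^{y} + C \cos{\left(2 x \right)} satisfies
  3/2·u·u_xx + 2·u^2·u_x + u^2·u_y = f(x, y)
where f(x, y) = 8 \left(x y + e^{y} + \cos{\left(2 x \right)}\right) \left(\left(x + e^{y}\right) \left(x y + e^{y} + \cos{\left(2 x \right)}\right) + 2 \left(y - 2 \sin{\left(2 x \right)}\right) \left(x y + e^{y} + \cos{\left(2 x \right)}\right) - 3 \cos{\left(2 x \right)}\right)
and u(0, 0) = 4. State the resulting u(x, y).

Answer: u(x, y) = 2 x y + 2 e^{y} + 2 \cos{\left(2 x \right)}

Derivation:
Substitute the ansatz u = A x y + B e^{y} + C \cos{\left(2 x \right)} into the left-hand side.
Derivatives of the ansatz:
  u_xx = - 4 C \cos{\left(2 x \right)}
  u_x = A y - 2 C \sin{\left(2 x \right)}
  u_y = A x + B e^{y}
Term by term:
  3/2·u·u_xx = - 6 A C x y \cos{\left(2 x \right)} - 6 B C e^{y} \cos{\left(2 x \right)} - 6 C^{2} \cos^{2}{\left(2 x \right)}
  2·u^2·u_x = 2 A^{3} x^{2} y^{3} + 4 A^{2} B x y^{2} e^{y} - 4 A^{2} C x^{2} y^{2} \sin{\left(2 x \right)} + 4 A^{2} C x y^{2} \cos{\left(2 x \right)} + 2 A B^{2} y e^{2 y} - 8 A B C x y e^{y} \sin{\left(2 x \right)} + 4 A B C y e^{y} \cos{\left(2 x \right)} - 8 A C^{2} x y \sin{\left(2 x \right)} \cos{\left(2 x \right)} + 2 A C^{2} y \cos^{2}{\left(2 x \right)} - 4 B^{2} C e^{2 y} \sin{\left(2 x \right)} - 8 B C^{2} e^{y} \sin{\left(2 x \right)} \cos{\left(2 x \right)} - 4 C^{3} \sin{\left(2 x \right)} \cos^{2}{\left(2 x \right)}
  u^2·u_y = A^{3} x^{3} y^{2} + A^{2} B x^{2} y^{2} e^{y} + 2 A^{2} B x^{2} y e^{y} + 2 A^{2} C x^{2} y \cos{\left(2 x \right)} + 2 A B^{2} x y e^{2 y} + A B^{2} x e^{2 y} + 2 A B C x y e^{y} \cos{\left(2 x \right)} + 2 A B C x e^{y} \cos{\left(2 x \right)} + A C^{2} x \cos^{2}{\left(2 x \right)} + B^{3} e^{3 y} + 2 B^{2} C e^{2 y} \cos{\left(2 x \right)} + B C^{2} e^{y} \cos^{2}{\left(2 x \right)}
Sum these and collect like terms in the independent variables.
This must equal f(x, y) identically; expanded, f = 8 x^{3} y^{2} + 16 x^{2} y^{3} + 8 x^{2} y^{2} e^{y} - 32 x^{2} y^{2} \sin{\left(2 x \right)} + 16 x^{2} y e^{y} + 16 x^{2} y \cos{\left(2 x \right)} + 32 x y^{2} e^{y} + 32 x y^{2} \cos{\left(2 x \right)} + 16 x y e^{2 y} - 64 x y e^{y} \sin{\left(2 x \right)} + 16 x y e^{y} \cos{\left(2 x \right)} - 64 x y \sin{\left(2 x \right)} \cos{\left(2 x \right)} - 24 x y \cos{\left(2 x \right)} + 8 x e^{2 y} + 16 x e^{y} \cos{\left(2 x \right)} + 8 x \cos^{2}{\left(2 x \right)} + 16 y e^{2 y} + 32 y e^{y} \cos{\left(2 x \right)} + 16 y \cos^{2}{\left(2 x \right)} + 8 e^{3 y} - 32 e^{2 y} \sin{\left(2 x \right)} + 16 e^{2 y} \cos{\left(2 x \right)} - 64 e^{y} \sin{\left(2 x \right)} \cos{\left(2 x \right)} + 8 e^{y} \cos^{2}{\left(2 x \right)} - 24 e^{y} \cos{\left(2 x \right)} - 32 \sin{\left(2 x \right)} \cos^{2}{\left(2 x \right)} - 24 \cos^{2}{\left(2 x \right)}.
Matching coefficients of the independent functions:
(each divided by its leading coefficient; functions giving the same equation are listed together)
  [x e^{2 y}, y e^{2 y}, x y e^{2 y}]:  A B^{2} - 8 = 0
  [x \cos^{2}{\left(2 x \right)}, y \cos^{2}{\left(2 x \right)}, x y \sin{\left(2 x \right)} \cos{\left(2 x \right)}]:  A C^{2} - 8 = 0
  [x^{2} y^{3}, x^{3} y^{2}]:  A^{3} - 8 = 0
  [e^{y} \cos{\left(2 x \right)}]:  B C - 4 = 0
  [e^{y} \cos^{2}{\left(2 x \right)}, e^{y} \sin{\left(2 x \right)} \cos{\left(2 x \right)}]:  B C^{2} - 8 = 0
  [e^{2 y} \sin{\left(2 x \right)}, e^{2 y} \cos{\left(2 x \right)}]:  B^{2} C - 8 = 0
  [\sin{\left(2 x \right)} \cos^{2}{\left(2 x \right)}]:  C^{3} - 8 = 0
  [x y \cos{\left(2 x \right)}]:  A C - 4 = 0
  [x y^{2} e^{y}, x^{2} y e^{y}, x^{2} y^{2} e^{y}]:  A^{2} B - 8 = 0
  [x y^{2} \cos{\left(2 x \right)}, x^{2} y \cos{\left(2 x \right)}, x^{2} y^{2} \sin{\left(2 x \right)}]:  A^{2} C - 8 = 0
  [x e^{y} \cos{\left(2 x \right)}, y e^{y} \cos{\left(2 x \right)}, x y e^{y} \sin{\left(2 x \right)}, …]:  A B C - 8 = 0
  [e^{3 y}]:  B^{3} - 8 = 0
  [\cos^{2}{\left(2 x \right)}]:  C^{2} - 4 = 0
Solving: A = 2, B = 2, C = 2.
Check against the point condition:
  u(0, 0) = 4  ⟹  B + C = 4  ✓
Hence u(x, y) = 2 x y + 2 e^{y} + 2 \cos{\left(2 x \right)}.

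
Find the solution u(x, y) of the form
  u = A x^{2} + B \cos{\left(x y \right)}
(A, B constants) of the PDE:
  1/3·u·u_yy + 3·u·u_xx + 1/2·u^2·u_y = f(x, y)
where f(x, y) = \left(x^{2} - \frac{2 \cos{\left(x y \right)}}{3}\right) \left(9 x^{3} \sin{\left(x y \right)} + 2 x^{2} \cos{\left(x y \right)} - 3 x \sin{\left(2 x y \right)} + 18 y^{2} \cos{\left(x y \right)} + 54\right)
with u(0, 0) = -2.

Substitute the ansatz u = A x^{2} + B \cos{\left(x y \right)} into the left-hand side.
Derivatives of the ansatz:
  u_yy = - B x^{2} \cos{\left(x y \right)}
  u_xx = 2 A - B y^{2} \cos{\left(x y \right)}
  u_y = - B x \sin{\left(x y \right)}
Term by term:
  1/3·u·u_yy = - \frac{A B x^{4} \cos{\left(x y \right)}}{3} - \frac{B^{2} x^{2} \cos^{2}{\left(x y \right)}}{3}
  3·u·u_xx = 6 A^{2} x^{2} - 3 A B x^{2} y^{2} \cos{\left(x y \right)} + 6 A B \cos{\left(x y \right)} - 3 B^{2} y^{2} \cos^{2}{\left(x y \right)}
  1/2·u^2·u_y = - \frac{A^{2} B x^{5} \sin{\left(x y \right)}}{2} - A B^{2} x^{3} \sin{\left(x y \right)} \cos{\left(x y \right)} - \frac{B^{3} x \sin{\left(x y \right)} \cos^{2}{\left(x y \right)}}{2}
So the left-hand side equals
  - \frac{A^{2} B x^{5} \sin{\left(x y \right)}}{2} + 6 A^{2} x^{2} - A B^{2} x^{3} \sin{\left(x y \right)} \cos{\left(x y \right)} - \frac{A B x^{4} \cos{\left(x y \right)}}{3} - 3 A B x^{2} y^{2} \cos{\left(x y \right)} + 6 A B \cos{\left(x y \right)} - \frac{B^{3} x \sin{\left(x y \right)} \cos^{2}{\left(x y \right)}}{2} - \frac{B^{2} x^{2} \cos^{2}{\left(x y \right)}}{3} - 3 B^{2} y^{2} \cos^{2}{\left(x y \right)}
This must equal f(x, y) identically; expanded, f = 9 x^{5} \sin{\left(x y \right)} + 2 x^{4} \cos{\left(x y \right)} - 12 x^{3} \sin{\left(x y \right)} \cos{\left(x y \right)} + 18 x^{2} y^{2} \cos{\left(x y \right)} - \frac{4 x^{2} \cos^{2}{\left(x y \right)}}{3} + 54 x^{2} + 4 x \sin{\left(x y \right)} \cos^{2}{\left(x y \right)} - 12 y^{2} \cos^{2}{\left(x y \right)} - 36 \cos{\left(x y \right)}.
Matching coefficients of the independent functions:
  [x^{2}]:  6 A^{2} = 54
  [x^{2} \cos^{2}{\left(x y \right)}]:  - \frac{B^{2}}{3} = - \frac{4}{3}
  [x^{4} \cos{\left(x y \right)}]:  - \frac{A B}{3} = 2
  [x^{5} \sin{\left(x y \right)}]:  - \frac{A^{2} B}{2} = 9
  [y^{2} \cos^{2}{\left(x y \right)}]:  - 3 B^{2} = -12
  [x \sin{\left(x y \right)} \cos^{2}{\left(x y \right)}]:  - \frac{B^{3}}{2} = 4
  [x^{2} y^{2} \cos{\left(x y \right)}]:  - 3 A B = 18
  [x^{3} \sin{\left(x y \right)} \cos{\left(x y \right)}]:  - A B^{2} = -12
  [\cos{\left(x y \right)}]:  6 A B = -36
Solving: A = 3, B = -2.
Check against the point condition:
  u(0, 0) = -2  ⟹  B = -2  ✓
Hence u(x, y) = 3 x^{2} - 2 \cos{\left(x y \right)}.

Answer: u(x, y) = 3 x^{2} - 2 \cos{\left(x y \right)}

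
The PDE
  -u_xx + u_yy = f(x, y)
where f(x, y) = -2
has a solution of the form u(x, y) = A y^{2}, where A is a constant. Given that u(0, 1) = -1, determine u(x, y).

Substitute the ansatz u = A y^{2} into the left-hand side.
Derivatives of the ansatz:
  u_xx = 0
  u_yy = 2 A
Term by term:
  -u_xx = 0
  u_yy = 2 A
So the left-hand side equals
  2 A
This must equal f(x, y) = -2 identically.
Matching coefficients of the independent functions:
  [constant term]:  2 A = -2
Solving: A = -1.
Check against the point condition:
  u(0, 1) = -1  ⟹  A = -1  ✓
Hence u(x, y) = - y^{2}.

Answer: u(x, y) = - y^{2}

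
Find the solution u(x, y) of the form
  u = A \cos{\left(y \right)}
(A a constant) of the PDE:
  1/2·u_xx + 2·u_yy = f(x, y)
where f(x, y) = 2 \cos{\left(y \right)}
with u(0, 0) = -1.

Answer: u(x, y) = - \cos{\left(y \right)}

Derivation:
Substitute the ansatz u = A \cos{\left(y \right)} into the left-hand side.
Derivatives of the ansatz:
  u_xx = 0
  u_yy = - A \cos{\left(y \right)}
Term by term:
  1/2·u_xx = 0
  2·u_yy = - 2 A \cos{\left(y \right)}
So the left-hand side equals
  - 2 A \cos{\left(y \right)}
This must equal f(x, y) = 2 \cos{\left(y \right)} identically.
Matching coefficients of the independent functions:
  [\cos{\left(y \right)}]:  - 2 A = 2
Solving: A = -1.
Check against the point condition:
  u(0, 0) = -1  ⟹  A = -1  ✓
Hence u(x, y) = - \cos{\left(y \right)}.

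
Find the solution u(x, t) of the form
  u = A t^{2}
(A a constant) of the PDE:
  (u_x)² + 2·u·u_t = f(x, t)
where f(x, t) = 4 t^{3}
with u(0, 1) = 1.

Substitute the ansatz u = A t^{2} into the left-hand side.
Derivatives of the ansatz:
  u_x = 0
  u_t = 2 A t
Term by term:
  (u_x)² = 0
  2·u·u_t = 4 A^{2} t^{3}
So the left-hand side equals
  4 A^{2} t^{3}
This must equal f(x, t) = 4 t^{3} identically.
Matching coefficients of the independent functions:
  [t^{3}]:  4 A^{2} = 4
These equations allow (A) = (-1) or (1).
Impose the point condition(s):
  u(0, 1) = 1  ⟹  A = 1
Only A = 1 satisfies everything.
Hence u(x, t) = t^{2}.

Answer: u(x, t) = t^{2}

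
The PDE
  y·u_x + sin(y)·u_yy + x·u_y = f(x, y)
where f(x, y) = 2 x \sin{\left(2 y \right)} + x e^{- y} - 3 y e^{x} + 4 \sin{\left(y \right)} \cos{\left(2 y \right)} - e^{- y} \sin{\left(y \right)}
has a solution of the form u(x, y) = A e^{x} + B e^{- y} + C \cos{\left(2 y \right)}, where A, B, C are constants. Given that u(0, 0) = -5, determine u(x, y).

Answer: u(x, y) = - 3 e^{x} - \cos{\left(2 y \right)} - e^{- y}

Derivation:
Substitute the ansatz u = A e^{x} + B e^{- y} + C \cos{\left(2 y \right)} into the left-hand side.
Derivatives of the ansatz:
  u_x = A e^{x}
  u_yy = B e^{- y} - 4 C \cos{\left(2 y \right)}
  u_y = - B e^{- y} - 2 C \sin{\left(2 y \right)}
Term by term:
  y·u_x = A y e^{x}
  sin(y)·u_yy = B e^{- y} \sin{\left(y \right)} - 4 C \sin{\left(y \right)} \cos{\left(2 y \right)}
  x·u_y = - B x e^{- y} - 2 C x \sin{\left(2 y \right)}
So the left-hand side equals
  A y e^{x} - B x e^{- y} + B e^{- y} \sin{\left(y \right)} - 2 C x \sin{\left(2 y \right)} - 4 C \sin{\left(y \right)} \cos{\left(2 y \right)}
This must equal f(x, y) = 2 x \sin{\left(2 y \right)} + x e^{- y} - 3 y e^{x} + 4 \sin{\left(y \right)} \cos{\left(2 y \right)} - e^{- y} \sin{\left(y \right)} identically.
Matching coefficients of the independent functions:
  [x e^{- y}]:  - B = 1
  [x \sin{\left(2 y \right)}]:  - 2 C = 2
  [y e^{x}]:  A = -3
  [e^{- y} \sin{\left(y \right)}]:  B = -1
  [\sin{\left(y \right)} \cos{\left(2 y \right)}]:  - 4 C = 4
Solving: A = -3, B = -1, C = -1.
Check against the point condition:
  u(0, 0) = -5  ⟹  A + B + C = -5  ✓
Hence u(x, y) = - 3 e^{x} - \cos{\left(2 y \right)} - e^{- y}.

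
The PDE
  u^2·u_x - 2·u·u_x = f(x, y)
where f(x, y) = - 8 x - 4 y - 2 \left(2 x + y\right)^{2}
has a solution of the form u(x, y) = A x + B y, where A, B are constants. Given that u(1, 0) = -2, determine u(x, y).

Substitute the ansatz u = A x + B y into the left-hand side.
Derivatives of the ansatz:
  u_x = A
Term by term:
  u^2·u_x = A^{3} x^{2} + 2 A^{2} B x y + A B^{2} y^{2}
  -2·u·u_x = - 2 A^{2} x - 2 A B y
So the left-hand side equals
  A^{3} x^{2} + 2 A^{2} B x y - 2 A^{2} x + A B^{2} y^{2} - 2 A B y
This must equal f(x, y) identically; expanded, f = - 8 x^{2} - 8 x y - 8 x - 2 y^{2} - 4 y.
Matching coefficients of the independent functions:
  [x]:  - 2 A^{2} = -8
  [x^{2}]:  A^{3} = -8
  [y]:  - 2 A B = -4
  [y^{2}]:  A B^{2} = -2
  [x y]:  2 A^{2} B = -8
Solving: A = -2, B = -1.
Check against the point condition:
  u(1, 0) = -2  ⟹  A = -2  ✓
Hence u(x, y) = - 2 x - y.

Answer: u(x, y) = - 2 x - y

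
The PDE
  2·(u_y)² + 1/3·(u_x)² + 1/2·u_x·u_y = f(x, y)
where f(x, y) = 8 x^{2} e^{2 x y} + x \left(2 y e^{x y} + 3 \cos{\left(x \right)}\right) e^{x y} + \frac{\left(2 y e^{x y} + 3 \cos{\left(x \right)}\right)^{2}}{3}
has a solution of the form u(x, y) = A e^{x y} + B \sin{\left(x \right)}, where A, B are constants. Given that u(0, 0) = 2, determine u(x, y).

Substitute the ansatz u = A e^{x y} + B \sin{\left(x \right)} into the left-hand side.
Derivatives of the ansatz:
  u_y = A x e^{x y}
  u_x = A y e^{x y} + B \cos{\left(x \right)}
Term by term:
  2·(u_y)² = 2 A^{2} x^{2} e^{2 x y}
  1/3·(u_x)² = \frac{A^{2} y^{2} e^{2 x y}}{3} + \frac{2 A B y e^{x y} \cos{\left(x \right)}}{3} + \frac{B^{2} \cos^{2}{\left(x \right)}}{3}
  1/2·u_x·u_y = \frac{A^{2} x y e^{2 x y}}{2} + \frac{A B x e^{x y} \cos{\left(x \right)}}{2}
So the left-hand side equals
  2 A^{2} x^{2} e^{2 x y} + \frac{A^{2} x y e^{2 x y}}{2} + \frac{A^{2} y^{2} e^{2 x y}}{3} + \frac{A B x e^{x y} \cos{\left(x \right)}}{2} + \frac{2 A B y e^{x y} \cos{\left(x \right)}}{3} + \frac{B^{2} \cos^{2}{\left(x \right)}}{3}
This must equal f(x, y) identically; expanded, f = 8 x^{2} e^{2 x y} + 2 x y e^{2 x y} + 3 x e^{x y} \cos{\left(x \right)} + \frac{4 y^{2} e^{2 x y}}{3} + 4 y e^{x y} \cos{\left(x \right)} + 3 \cos^{2}{\left(x \right)}.
Matching coefficients of the independent functions:
  [x^{2} e^{2 x y}]:  2 A^{2} = 8
  [y^{2} e^{2 x y}]:  \frac{A^{2}}{3} = \frac{4}{3}
  [x y e^{2 x y}]:  \frac{A^{2}}{2} = 2
  [x e^{x y} \cos{\left(x \right)}]:  \frac{A B}{2} = 3
  [y e^{x y} \cos{\left(x \right)}]:  \frac{2 A B}{3} = 4
  [\cos^{2}{\left(x \right)}]:  \frac{B^{2}}{3} = 3
These equations allow (A, B) = (-2, -3) or (2, 3).
Impose the point condition(s):
  u(0, 0) = 2  ⟹  A = 2
Only A = 2, B = 3 satisfies everything.
Hence u(x, y) = 2 e^{x y} + 3 \sin{\left(x \right)}.

Answer: u(x, y) = 2 e^{x y} + 3 \sin{\left(x \right)}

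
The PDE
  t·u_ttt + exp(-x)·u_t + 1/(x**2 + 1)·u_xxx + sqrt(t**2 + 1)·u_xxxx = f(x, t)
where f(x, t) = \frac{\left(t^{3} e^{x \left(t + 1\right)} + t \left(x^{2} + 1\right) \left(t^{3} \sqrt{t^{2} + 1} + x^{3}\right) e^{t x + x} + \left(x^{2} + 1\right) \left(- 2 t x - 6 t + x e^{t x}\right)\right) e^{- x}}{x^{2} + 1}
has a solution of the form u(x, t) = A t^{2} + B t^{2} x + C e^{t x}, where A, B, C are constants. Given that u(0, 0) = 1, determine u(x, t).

Answer: u(x, t) = - t^{2} x - 3 t^{2} + e^{t x}

Derivation:
Substitute the ansatz u = A t^{2} + B t^{2} x + C e^{t x} into the left-hand side.
Derivatives of the ansatz:
  u_ttt = C x^{3} e^{t x}
  u_t = 2 A t + 2 B t x + C x e^{t x}
  u_xxx = C t^{3} e^{t x}
  u_xxxx = C t^{4} e^{t x}
Term by term:
  t·u_ttt = C t x^{3} e^{t x}
  exp(-x)·u_t = 2 A t e^{- x} + 2 B t x e^{- x} + C x e^{- x} e^{t x}
  1/(x**2 + 1)·u_xxx = \frac{C t^{3} e^{t x}}{x^{2} + 1}
  sqrt(t**2 + 1)·u_xxxx = C t^{4} \sqrt{t^{2} + 1} e^{t x}
So the left-hand side equals
  2 A t e^{- x} + 2 B t x e^{- x} + C t^{4} \sqrt{t^{2} + 1} e^{t x} + \frac{C t^{3} e^{t x}}{x^{2} + 1} + C t x^{3} e^{t x} + C x e^{- x} e^{t x}
This must equal f(x, t) identically; expanded, f = t^{4} \sqrt{t^{2} + 1} e^{t x} + \frac{t^{3} e^{t x}}{x^{2} + 1} + t x^{3} e^{t x} - 2 t x e^{- x} - 6 t e^{- x} + x e^{- x} e^{t x}.
Matching coefficients of the independent functions:
  [t e^{- x}]:  2 A = -6
  [t x e^{- x}]:  2 B = -2
  [t x^{3} e^{t x}, \frac{t^{3} e^{t x}}{x^{2} + 1}, t^{4} \sqrt{t^{2} + 1} e^{t x}, x e^{- x} e^{t x}]:  C = 1
Solving: A = -3, B = -1, C = 1.
Check against the point condition:
  u(0, 0) = 1  ⟹  C = 1  ✓
Hence u(x, t) = - t^{2} x - 3 t^{2} + e^{t x}.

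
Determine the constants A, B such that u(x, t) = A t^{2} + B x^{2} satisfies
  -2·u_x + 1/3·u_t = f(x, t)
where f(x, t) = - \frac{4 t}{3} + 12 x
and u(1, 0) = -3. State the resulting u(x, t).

Answer: u(x, t) = - 2 t^{2} - 3 x^{2}

Derivation:
Substitute the ansatz u = A t^{2} + B x^{2} into the left-hand side.
Derivatives of the ansatz:
  u_x = 2 B x
  u_t = 2 A t
Term by term:
  -2·u_x = - 4 B x
  1/3·u_t = \frac{2 A t}{3}
So the left-hand side equals
  \frac{2 A t}{3} - 4 B x
This must equal f(x, t) = - \frac{4 t}{3} + 12 x identically.
Matching coefficients of the independent functions:
  [t]:  \frac{2 A}{3} = - \frac{4}{3}
  [x]:  - 4 B = 12
Solving: A = -2, B = -3.
Check against the point condition:
  u(1, 0) = -3  ⟹  B = -3  ✓
Hence u(x, t) = - 2 t^{2} - 3 x^{2}.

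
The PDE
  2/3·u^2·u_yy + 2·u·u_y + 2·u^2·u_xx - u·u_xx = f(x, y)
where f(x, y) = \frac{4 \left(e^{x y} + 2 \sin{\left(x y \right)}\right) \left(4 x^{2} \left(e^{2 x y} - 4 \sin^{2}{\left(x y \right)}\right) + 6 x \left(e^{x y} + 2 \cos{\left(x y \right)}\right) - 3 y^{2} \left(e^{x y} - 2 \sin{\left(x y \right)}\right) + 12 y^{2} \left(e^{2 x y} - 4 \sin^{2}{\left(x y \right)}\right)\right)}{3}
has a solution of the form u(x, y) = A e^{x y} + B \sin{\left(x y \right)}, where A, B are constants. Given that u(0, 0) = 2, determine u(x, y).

Substitute the ansatz u = A e^{x y} + B \sin{\left(x y \right)} into the left-hand side.
Derivatives of the ansatz:
  u_yy = A x^{2} e^{x y} - B x^{2} \sin{\left(x y \right)}
  u_y = A x e^{x y} + B x \cos{\left(x y \right)}
  u_xx = A y^{2} e^{x y} - B y^{2} \sin{\left(x y \right)}
Term by term:
  2/3·u^2·u_yy = \frac{2 A^{3} x^{2} e^{3 x y}}{3} + \frac{2 A^{2} B x^{2} e^{2 x y} \sin{\left(x y \right)}}{3} - \frac{2 A B^{2} x^{2} e^{x y} \sin^{2}{\left(x y \right)}}{3} - \frac{2 B^{3} x^{2} \sin^{3}{\left(x y \right)}}{3}
  2·u·u_y = 2 A^{2} x e^{2 x y} + 2 A B x e^{x y} \sin{\left(x y \right)} + 2 A B x e^{x y} \cos{\left(x y \right)} + 2 B^{2} x \sin{\left(x y \right)} \cos{\left(x y \right)}
  2·u^2·u_xx = 2 A^{3} y^{2} e^{3 x y} + 2 A^{2} B y^{2} e^{2 x y} \sin{\left(x y \right)} - 2 A B^{2} y^{2} e^{x y} \sin^{2}{\left(x y \right)} - 2 B^{3} y^{2} \sin^{3}{\left(x y \right)}
  -u·u_xx = - A^{2} y^{2} e^{2 x y} + B^{2} y^{2} \sin^{2}{\left(x y \right)}
So the left-hand side equals
  \frac{2 A^{3} x^{2} e^{3 x y}}{3} + 2 A^{3} y^{2} e^{3 x y} + \frac{2 A^{2} B x^{2} e^{2 x y} \sin{\left(x y \right)}}{3} + 2 A^{2} B y^{2} e^{2 x y} \sin{\left(x y \right)} + 2 A^{2} x e^{2 x y} - A^{2} y^{2} e^{2 x y} - \frac{2 A B^{2} x^{2} e^{x y} \sin^{2}{\left(x y \right)}}{3} - 2 A B^{2} y^{2} e^{x y} \sin^{2}{\left(x y \right)} + 2 A B x e^{x y} \sin{\left(x y \right)} + 2 A B x e^{x y} \cos{\left(x y \right)} - \frac{2 B^{3} x^{2} \sin^{3}{\left(x y \right)}}{3} - 2 B^{3} y^{2} \sin^{3}{\left(x y \right)} + 2 B^{2} x \sin{\left(x y \right)} \cos{\left(x y \right)} + B^{2} y^{2} \sin^{2}{\left(x y \right)}
This must equal f(x, y) identically; expanded, f = \frac{16 x^{2} e^{3 x y}}{3} + \frac{32 x^{2} e^{2 x y} \sin{\left(x y \right)}}{3} - \frac{64 x^{2} e^{x y} \sin^{2}{\left(x y \right)}}{3} - \frac{128 x^{2} \sin^{3}{\left(x y \right)}}{3} + 8 x e^{2 x y} + 16 x e^{x y} \sin{\left(x y \right)} + 16 x e^{x y} \cos{\left(x y \right)} + 32 x \sin{\left(x y \right)} \cos{\left(x y \right)} + 16 y^{2} e^{3 x y} + 32 y^{2} e^{2 x y} \sin{\left(x y \right)} - 4 y^{2} e^{2 x y} - 64 y^{2} e^{x y} \sin^{2}{\left(x y \right)} - 128 y^{2} \sin^{3}{\left(x y \right)} + 16 y^{2} \sin^{2}{\left(x y \right)}.
Matching coefficients of the independent functions:
  [x e^{2 x y}]:  2 A^{2} = 8
  [x^{2} e^{3 x y}]:  \frac{2 A^{3}}{3} = \frac{16}{3}
  [x^{2} \sin^{3}{\left(x y \right)}]:  - \frac{2 B^{3}}{3} = - \frac{128}{3}
  [y^{2} e^{2 x y}]:  - A^{2} = -4
  [y^{2} e^{3 x y}]:  2 A^{3} = 16
  [y^{2} \sin^{2}{\left(x y \right)}]:  B^{2} = 16
  [y^{2} \sin^{3}{\left(x y \right)}]:  - 2 B^{3} = -128
  [x e^{x y} \sin{\left(x y \right)}, x e^{x y} \cos{\left(x y \right)}]:  2 A B = 16
  [x \sin{\left(x y \right)} \cos{\left(x y \right)}]:  2 B^{2} = 32
  [x^{2} e^{x y} \sin^{2}{\left(x y \right)}]:  - \frac{2 A B^{2}}{3} = - \frac{64}{3}
  [x^{2} e^{2 x y} \sin{\left(x y \right)}]:  \frac{2 A^{2} B}{3} = \frac{32}{3}
  [y^{2} e^{x y} \sin^{2}{\left(x y \right)}]:  - 2 A B^{2} = -64
  [y^{2} e^{2 x y} \sin{\left(x y \right)}]:  2 A^{2} B = 32
Solving: A = 2, B = 4.
Check against the point condition:
  u(0, 0) = 2  ⟹  A = 2  ✓
Hence u(x, y) = 2 e^{x y} + 4 \sin{\left(x y \right)}.

Answer: u(x, y) = 2 e^{x y} + 4 \sin{\left(x y \right)}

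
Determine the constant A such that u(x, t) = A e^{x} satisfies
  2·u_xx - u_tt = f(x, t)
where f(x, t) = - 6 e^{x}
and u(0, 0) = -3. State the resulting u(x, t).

Answer: u(x, t) = - 3 e^{x}

Derivation:
Substitute the ansatz u = A e^{x} into the left-hand side.
Derivatives of the ansatz:
  u_xx = A e^{x}
  u_tt = 0
Term by term:
  2·u_xx = 2 A e^{x}
  -u_tt = 0
So the left-hand side equals
  2 A e^{x}
This must equal f(x, t) = - 6 e^{x} identically.
Matching coefficients of the independent functions:
  [e^{x}]:  2 A = -6
Solving: A = -3.
Check against the point condition:
  u(0, 0) = -3  ⟹  A = -3  ✓
Hence u(x, t) = - 3 e^{x}.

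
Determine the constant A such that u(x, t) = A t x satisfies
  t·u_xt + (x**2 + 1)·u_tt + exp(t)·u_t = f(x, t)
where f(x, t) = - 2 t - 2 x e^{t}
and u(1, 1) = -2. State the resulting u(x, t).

Substitute the ansatz u = A t x into the left-hand side.
Derivatives of the ansatz:
  u_xt = A
  u_tt = 0
  u_t = A x
Term by term:
  t·u_xt = A t
  (x**2 + 1)·u_tt = 0
  exp(t)·u_t = A x e^{t}
So the left-hand side equals
  A t + A x e^{t}
This must equal f(x, t) = - 2 t - 2 x e^{t} identically.
Matching coefficients of the independent functions:
  [t, x e^{t}]:  A = -2
Solving: A = -2.
Check against the point condition:
  u(1, 1) = -2  ⟹  A = -2  ✓
Hence u(x, t) = - 2 t x.

Answer: u(x, t) = - 2 t x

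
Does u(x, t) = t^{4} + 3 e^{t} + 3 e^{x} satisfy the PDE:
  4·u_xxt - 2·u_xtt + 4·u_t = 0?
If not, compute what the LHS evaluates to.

Answer: No, the LHS evaluates to 16 t^{3} + 12 e^{t}

Derivation:
Evaluate each term of the left-hand side for u = t^{4} + 3 e^{t} + 3 e^{x}.
Derivatives:
  u_xxt = 0
  u_xtt = 0
  u_t = 4 t^{3} + 3 e^{t}
Terms:
  4·u_xxt = 0
  -2·u_xtt = 0
  4·u_t = 16 t^{3} + 12 e^{t}
Sum: LHS = 16 t^{3} + 12 e^{t}
Given right-hand side: 0. Difference LHS − RHS = 16 t^{3} + 12 e^{t} ≠ 0, so u is not a solution.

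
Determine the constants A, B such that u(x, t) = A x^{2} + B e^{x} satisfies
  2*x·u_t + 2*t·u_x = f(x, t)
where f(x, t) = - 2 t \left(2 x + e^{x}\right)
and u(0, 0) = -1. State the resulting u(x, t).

Substitute the ansatz u = A x^{2} + B e^{x} into the left-hand side.
Derivatives of the ansatz:
  u_t = 0
  u_x = 2 A x + B e^{x}
Term by term:
  2*x·u_t = 0
  2*t·u_x = 4 A t x + 2 B t e^{x}
So the left-hand side equals
  4 A t x + 2 B t e^{x}
This must equal f(x, t) = - 2 t \left(2 x + e^{x}\right) identically.
Matching coefficients of the independent functions:
  [t x]:  4 A = -4
  [t e^{x}]:  2 B = -2
Solving: A = -1, B = -1.
Check against the point condition:
  u(0, 0) = -1  ⟹  B = -1  ✓
Hence u(x, t) = - x^{2} - e^{x}.

Answer: u(x, t) = - x^{2} - e^{x}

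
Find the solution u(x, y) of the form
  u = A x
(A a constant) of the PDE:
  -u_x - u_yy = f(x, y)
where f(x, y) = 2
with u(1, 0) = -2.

Substitute the ansatz u = A x into the left-hand side.
Derivatives of the ansatz:
  u_x = A
  u_yy = 0
Term by term:
  -u_x = - A
  -u_yy = 0
So the left-hand side equals
  - A
This must equal f(x, y) = 2 identically.
Matching coefficients of the independent functions:
  [constant term]:  - A = 2
Solving: A = -2.
Check against the point condition:
  u(1, 0) = -2  ⟹  A = -2  ✓
Hence u(x, y) = - 2 x.

Answer: u(x, y) = - 2 x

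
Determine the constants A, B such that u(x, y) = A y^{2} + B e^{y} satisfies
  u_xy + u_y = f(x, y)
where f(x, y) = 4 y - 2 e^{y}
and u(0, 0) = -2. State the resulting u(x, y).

Substitute the ansatz u = A y^{2} + B e^{y} into the left-hand side.
Derivatives of the ansatz:
  u_xy = 0
  u_y = 2 A y + B e^{y}
Term by term:
  u_xy = 0
  u_y = 2 A y + B e^{y}
So the left-hand side equals
  2 A y + B e^{y}
This must equal f(x, y) = 4 y - 2 e^{y} identically.
Matching coefficients of the independent functions:
  [y]:  2 A = 4
  [e^{y}]:  B = -2
Solving: A = 2, B = -2.
Check against the point condition:
  u(0, 0) = -2  ⟹  B = -2  ✓
Hence u(x, y) = 2 y^{2} - 2 e^{y}.

Answer: u(x, y) = 2 y^{2} - 2 e^{y}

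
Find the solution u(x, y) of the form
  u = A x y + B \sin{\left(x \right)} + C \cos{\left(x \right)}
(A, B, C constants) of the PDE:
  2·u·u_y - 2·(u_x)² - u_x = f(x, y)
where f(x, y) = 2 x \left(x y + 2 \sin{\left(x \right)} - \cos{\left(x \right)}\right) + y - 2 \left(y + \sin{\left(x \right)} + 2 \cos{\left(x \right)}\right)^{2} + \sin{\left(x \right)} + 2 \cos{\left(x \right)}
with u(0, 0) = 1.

Answer: u(x, y) = - x y - 2 \sin{\left(x \right)} + \cos{\left(x \right)}

Derivation:
Substitute the ansatz u = A x y + B \sin{\left(x \right)} + C \cos{\left(x \right)} into the left-hand side.
Derivatives of the ansatz:
  u_y = A x
  u_x = A y + B \cos{\left(x \right)} - C \sin{\left(x \right)}
Term by term:
  2·u·u_y = 2 A^{2} x^{2} y + 2 A B x \sin{\left(x \right)} + 2 A C x \cos{\left(x \right)}
  -2·(u_x)² = - 2 A^{2} y^{2} - 4 A B y \cos{\left(x \right)} + 4 A C y \sin{\left(x \right)} - 2 B^{2} \cos^{2}{\left(x \right)} + 4 B C \sin{\left(x \right)} \cos{\left(x \right)} - 2 C^{2} \sin^{2}{\left(x \right)}
  -u_x = - A y - B \cos{\left(x \right)} + C \sin{\left(x \right)}
So the left-hand side equals
  2 A^{2} x^{2} y - 2 A^{2} y^{2} + 2 A B x \sin{\left(x \right)} - 4 A B y \cos{\left(x \right)} + 2 A C x \cos{\left(x \right)} + 4 A C y \sin{\left(x \right)} - A y - 2 B^{2} \cos^{2}{\left(x \right)} + 4 B C \sin{\left(x \right)} \cos{\left(x \right)} - B \cos{\left(x \right)} - 2 C^{2} \sin^{2}{\left(x \right)} + C \sin{\left(x \right)}
This must equal f(x, y) identically; expanded, f = 2 x^{2} y + 4 x \sin{\left(x \right)} - 2 x \cos{\left(x \right)} - 2 y^{2} - 4 y \sin{\left(x \right)} - 8 y \cos{\left(x \right)} + y - 2 \sin^{2}{\left(x \right)} - 8 \sin{\left(x \right)} \cos{\left(x \right)} + \sin{\left(x \right)} - 8 \cos^{2}{\left(x \right)} + 2 \cos{\left(x \right)}.
Matching coefficients of the independent functions:
  [y]:  - A = 1
  [y^{2}]:  - 2 A^{2} = -2
  [x \sin{\left(x \right)}]:  2 A B = 4
  [x \cos{\left(x \right)}]:  2 A C = -2
  [x^{2} y]:  2 A^{2} = 2
  [y \sin{\left(x \right)}]:  4 A C = -4
  [y \cos{\left(x \right)}]:  - 4 A B = -8
  [\sin{\left(x \right)} \cos{\left(x \right)}]:  4 B C = -8
  [\sin{\left(x \right)}]:  C = 1
  [\sin^{2}{\left(x \right)}]:  - 2 C^{2} = -2
  [\cos{\left(x \right)}]:  - B = 2
  [\cos^{2}{\left(x \right)}]:  - 2 B^{2} = -8
Solving: A = -1, B = -2, C = 1.
Check against the point condition:
  u(0, 0) = 1  ⟹  C = 1  ✓
Hence u(x, y) = - x y - 2 \sin{\left(x \right)} + \cos{\left(x \right)}.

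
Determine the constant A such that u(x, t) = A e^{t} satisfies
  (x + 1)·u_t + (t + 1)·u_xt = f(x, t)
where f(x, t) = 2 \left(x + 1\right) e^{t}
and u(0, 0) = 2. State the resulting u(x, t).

Answer: u(x, t) = 2 e^{t}

Derivation:
Substitute the ansatz u = A e^{t} into the left-hand side.
Derivatives of the ansatz:
  u_t = A e^{t}
  u_xt = 0
Term by term:
  (x + 1)·u_t = A x e^{t} + A e^{t}
  (t + 1)·u_xt = 0
So the left-hand side equals
  A x e^{t} + A e^{t}
This must equal f(x, t) identically; expanded, f = 2 x e^{t} + 2 e^{t}.
Matching coefficients of the independent functions:
  [x e^{t}, e^{t}]:  A = 2
Solving: A = 2.
Check against the point condition:
  u(0, 0) = 2  ⟹  A = 2  ✓
Hence u(x, t) = 2 e^{t}.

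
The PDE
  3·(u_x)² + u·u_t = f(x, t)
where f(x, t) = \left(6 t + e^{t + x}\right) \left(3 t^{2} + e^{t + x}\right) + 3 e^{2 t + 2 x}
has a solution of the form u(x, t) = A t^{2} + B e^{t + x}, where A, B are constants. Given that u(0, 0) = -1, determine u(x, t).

Substitute the ansatz u = A t^{2} + B e^{t + x} into the left-hand side.
Derivatives of the ansatz:
  u_x = B e^{t} e^{x}
  u_t = 2 A t + B e^{t} e^{x}
Term by term:
  3·(u_x)² = 3 B^{2} e^{2 t} e^{2 x}
  u·u_t = 2 A^{2} t^{3} + A B t^{2} e^{t} e^{x} + 2 A B t e^{t} e^{x} + B^{2} e^{2 t} e^{2 x}
So the left-hand side equals
  2 A^{2} t^{3} + A B t^{2} e^{t} e^{x} + 2 A B t e^{t} e^{x} + 4 B^{2} e^{2 t} e^{2 x}
This must equal f(x, t) identically; expanded, f = 18 t^{3} + 3 t^{2} e^{t} e^{x} + 6 t e^{t} e^{x} + 4 e^{2 t} e^{2 x}.
Matching coefficients of the independent functions:
  [t^{3}]:  2 A^{2} = 18
  [e^{2 t} e^{2 x}]:  4 B^{2} = 4
  [t e^{t} e^{x}]:  2 A B = 6
  [t^{2} e^{t} e^{x}]:  A B = 3
These equations allow (A, B) = (-3, -1) or (3, 1).
Impose the point condition(s):
  u(0, 0) = -1  ⟹  B = -1
Only A = -3, B = -1 satisfies everything.
Hence u(x, t) = - 3 t^{2} - e^{t + x}.

Answer: u(x, t) = - 3 t^{2} - e^{t + x}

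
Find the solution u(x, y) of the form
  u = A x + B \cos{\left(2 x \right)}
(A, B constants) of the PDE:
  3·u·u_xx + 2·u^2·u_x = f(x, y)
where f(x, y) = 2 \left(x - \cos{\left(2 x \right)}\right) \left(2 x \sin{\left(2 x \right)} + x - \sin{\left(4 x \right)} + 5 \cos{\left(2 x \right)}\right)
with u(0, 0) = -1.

Substitute the ansatz u = A x + B \cos{\left(2 x \right)} into the left-hand side.
Derivatives of the ansatz:
  u_xx = - 4 B \cos{\left(2 x \right)}
  u_x = A - 2 B \sin{\left(2 x \right)}
Term by term:
  3·u·u_xx = - 12 A B x \cos{\left(2 x \right)} - 12 B^{2} \cos^{2}{\left(2 x \right)}
  2·u^2·u_x = 2 A^{3} x^{2} - 4 A^{2} B x^{2} \sin{\left(2 x \right)} + 4 A^{2} B x \cos{\left(2 x \right)} - 8 A B^{2} x \sin{\left(2 x \right)} \cos{\left(2 x \right)} + 2 A B^{2} \cos^{2}{\left(2 x \right)} - 4 B^{3} \sin{\left(2 x \right)} \cos^{2}{\left(2 x \right)}
So the left-hand side equals
  2 A^{3} x^{2} - 4 A^{2} B x^{2} \sin{\left(2 x \right)} + 4 A^{2} B x \cos{\left(2 x \right)} - 8 A B^{2} x \sin{\left(2 x \right)} \cos{\left(2 x \right)} + 2 A B^{2} \cos^{2}{\left(2 x \right)} - 12 A B x \cos{\left(2 x \right)} - 4 B^{3} \sin{\left(2 x \right)} \cos^{2}{\left(2 x \right)} - 12 B^{2} \cos^{2}{\left(2 x \right)}
This must equal f(x, y) identically; expanded, f = 4 x^{2} \sin{\left(2 x \right)} + 2 x^{2} - 8 x \sin{\left(2 x \right)} \cos{\left(2 x \right)} + 8 x \cos{\left(2 x \right)} + 4 \sin{\left(2 x \right)} \cos^{2}{\left(2 x \right)} - 10 \cos^{2}{\left(2 x \right)}.
Matching coefficients of the independent functions:
  [x^{2}]:  2 A^{3} = 2
  [x \cos{\left(2 x \right)}]:  4 A^{2} B - 12 A B = 8
  [x^{2} \sin{\left(2 x \right)}]:  - 4 A^{2} B = 4
  [\sin{\left(2 x \right)} \cos^{2}{\left(2 x \right)}]:  - 4 B^{3} = 4
  [x \sin{\left(2 x \right)} \cos{\left(2 x \right)}]:  - 8 A B^{2} = -8
  [\cos^{2}{\left(2 x \right)}]:  2 A B^{2} - 12 B^{2} = -10
Solving: A = 1, B = -1.
Check against the point condition:
  u(0, 0) = -1  ⟹  B = -1  ✓
Hence u(x, y) = x - \cos{\left(2 x \right)}.

Answer: u(x, y) = x - \cos{\left(2 x \right)}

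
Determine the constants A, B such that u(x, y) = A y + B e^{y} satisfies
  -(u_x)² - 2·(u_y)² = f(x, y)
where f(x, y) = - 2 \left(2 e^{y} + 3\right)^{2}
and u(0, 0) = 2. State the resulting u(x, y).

Substitute the ansatz u = A y + B e^{y} into the left-hand side.
Derivatives of the ansatz:
  u_x = 0
  u_y = A + B e^{y}
Term by term:
  -(u_x)² = 0
  -2·(u_y)² = - 2 A^{2} - 4 A B e^{y} - 2 B^{2} e^{2 y}
So the left-hand side equals
  - 2 A^{2} - 4 A B e^{y} - 2 B^{2} e^{2 y}
This must equal f(x, y) identically; expanded, f = - 8 e^{2 y} - 24 e^{y} - 18.
Matching coefficients of the independent functions:
  [constant term]:  - 2 A^{2} = -18
  [e^{y}]:  - 4 A B = -24
  [e^{2 y}]:  - 2 B^{2} = -8
These equations allow (A, B) = (-3, -2) or (3, 2).
Impose the point condition(s):
  u(0, 0) = 2  ⟹  B = 2
Only A = 3, B = 2 satisfies everything.
Hence u(x, y) = 3 y + 2 e^{y}.

Answer: u(x, y) = 3 y + 2 e^{y}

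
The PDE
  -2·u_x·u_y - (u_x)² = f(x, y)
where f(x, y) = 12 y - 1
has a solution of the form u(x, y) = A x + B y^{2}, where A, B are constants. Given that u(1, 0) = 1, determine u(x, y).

Answer: u(x, y) = x - 3 y^{2}

Derivation:
Substitute the ansatz u = A x + B y^{2} into the left-hand side.
Derivatives of the ansatz:
  u_x = A
  u_y = 2 B y
Term by term:
  -2·u_x·u_y = - 4 A B y
  -(u_x)² = - A^{2}
So the left-hand side equals
  - A^{2} - 4 A B y
This must equal f(x, y) = 12 y - 1 identically.
Matching coefficients of the independent functions:
  [constant term]:  - A^{2} = -1
  [y]:  - 4 A B = 12
These equations allow (A, B) = (-1, 3) or (1, -3).
Impose the point condition(s):
  u(1, 0) = 1  ⟹  A = 1
Only A = 1, B = -3 satisfies everything.
Hence u(x, y) = x - 3 y^{2}.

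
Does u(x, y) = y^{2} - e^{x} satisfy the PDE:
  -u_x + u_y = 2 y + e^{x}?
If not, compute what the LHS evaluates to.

Evaluate each term of the left-hand side for u = y^{2} - e^{x}.
Derivatives:
  u_x = - e^{x}
  u_y = 2 y
Terms:
  -u_x = e^{x}
  u_y = 2 y
Sum: LHS = 2 y + e^{x}
This is exactly the given right-hand side, so u is a solution.

Answer: Yes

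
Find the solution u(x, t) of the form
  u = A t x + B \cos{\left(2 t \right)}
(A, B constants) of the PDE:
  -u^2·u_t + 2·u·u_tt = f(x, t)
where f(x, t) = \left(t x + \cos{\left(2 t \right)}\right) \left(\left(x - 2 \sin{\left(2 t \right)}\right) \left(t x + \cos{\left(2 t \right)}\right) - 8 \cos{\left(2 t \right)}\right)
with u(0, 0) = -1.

Answer: u(x, t) = - t x - \cos{\left(2 t \right)}

Derivation:
Substitute the ansatz u = A t x + B \cos{\left(2 t \right)} into the left-hand side.
Derivatives of the ansatz:
  u_t = A x - 2 B \sin{\left(2 t \right)}
  u_tt = - 4 B \cos{\left(2 t \right)}
Term by term:
  -u^2·u_t = - A^{3} t^{2} x^{3} + 2 A^{2} B t^{2} x^{2} \sin{\left(2 t \right)} - 2 A^{2} B t x^{2} \cos{\left(2 t \right)} + 4 A B^{2} t x \sin{\left(2 t \right)} \cos{\left(2 t \right)} - A B^{2} x \cos^{2}{\left(2 t \right)} + 2 B^{3} \sin{\left(2 t \right)} \cos^{2}{\left(2 t \right)}
  2·u·u_tt = - 8 A B t x \cos{\left(2 t \right)} - 8 B^{2} \cos^{2}{\left(2 t \right)}
So the left-hand side equals
  - A^{3} t^{2} x^{3} + 2 A^{2} B t^{2} x^{2} \sin{\left(2 t \right)} - 2 A^{2} B t x^{2} \cos{\left(2 t \right)} + 4 A B^{2} t x \sin{\left(2 t \right)} \cos{\left(2 t \right)} - A B^{2} x \cos^{2}{\left(2 t \right)} - 8 A B t x \cos{\left(2 t \right)} + 2 B^{3} \sin{\left(2 t \right)} \cos^{2}{\left(2 t \right)} - 8 B^{2} \cos^{2}{\left(2 t \right)}
This must equal f(x, t) identically; expanded, f = t^{2} x^{3} - 2 t^{2} x^{2} \sin{\left(2 t \right)} + 2 t x^{2} \cos{\left(2 t \right)} - 4 t x \sin{\left(2 t \right)} \cos{\left(2 t \right)} - 8 t x \cos{\left(2 t \right)} + x \cos^{2}{\left(2 t \right)} - 2 \sin{\left(2 t \right)} \cos^{2}{\left(2 t \right)} - 8 \cos^{2}{\left(2 t \right)}.
Matching coefficients of the independent functions:
  [t^{2} x^{3}]:  - A^{3} = 1
  [x \cos^{2}{\left(2 t \right)}]:  - A B^{2} = 1
  [\sin{\left(2 t \right)} \cos^{2}{\left(2 t \right)}]:  2 B^{3} = -2
  [t x \cos{\left(2 t \right)}]:  - 8 A B = -8
  [t x^{2} \cos{\left(2 t \right)}]:  - 2 A^{2} B = 2
  [t^{2} x^{2} \sin{\left(2 t \right)}]:  2 A^{2} B = -2
  [t x \sin{\left(2 t \right)} \cos{\left(2 t \right)}]:  4 A B^{2} = -4
  [\cos^{2}{\left(2 t \right)}]:  - 8 B^{2} = -8
Solving: A = -1, B = -1.
Check against the point condition:
  u(0, 0) = -1  ⟹  B = -1  ✓
Hence u(x, t) = - t x - \cos{\left(2 t \right)}.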